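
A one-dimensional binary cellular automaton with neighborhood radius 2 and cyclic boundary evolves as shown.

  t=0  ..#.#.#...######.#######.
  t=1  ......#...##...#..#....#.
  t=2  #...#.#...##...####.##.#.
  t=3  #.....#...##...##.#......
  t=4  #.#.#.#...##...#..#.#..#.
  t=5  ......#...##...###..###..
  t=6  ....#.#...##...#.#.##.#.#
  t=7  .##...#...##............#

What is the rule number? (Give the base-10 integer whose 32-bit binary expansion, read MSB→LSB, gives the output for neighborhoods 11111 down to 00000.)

807244498

  #####|.  b31=0 t=0,i=12
  ####.|.  b30=0 t=0,i=14
  ###.#|#  b29=1 t=0,i=15
  ###..|#  b28=1 t=0,i=23
  ##.##|.  b27=0 t=0,i=16
  ##.#.|.  b26=0 t=2,i=22
  ##..#|.  b25=0 t=5,i=18
  ##...|.  b24=0 t=0,i=24
  #.###|.  b23=0 t=0,i=17
  #.##.|.  b22=0 t=2,i=20
  #.#.#|.  b21=0 t=0,i=4
  #.#..|#  b20=1 t=0,i=6
  #..##|#  b19=1 t=5,i=19
  #..#.|#  b18=1 t=1,i=17
  #...#|.  b17=0 t=0,i=0
  #....|#  b16=1 t=1,i=0
  .####|#  b15=1 t=0,i=11
  .###.|.  b14=0 t=5,i=16
  .##.#|.  b13=0 t=2,i=21
  .##..|#  b12=1 t=1,i=11
  .#.##|.  b11=0 t=6,i=18
  .#.#.|.  b10=0 t=0,i=3
  .#..#|#  b9=1 t=1,i=16
  .#...|.  b8=0 t=0,i=7
  ..###|#  b7=1 t=0,i=10
  ..##.|#  b6=1 t=1,i=10
  ..#.#|.  b5=0 t=0,i=2
  ..#..|#  b4=1 t=1,i=6
  ...##|.  b3=0 t=0,i=9
  ...#.|.  b2=0 t=0,i=1
  ....#|#  b1=1 t=1,i=4
  .....|.  b0=0 t=1,i=1
  bits 00110000000111011001001011010010 = 807244498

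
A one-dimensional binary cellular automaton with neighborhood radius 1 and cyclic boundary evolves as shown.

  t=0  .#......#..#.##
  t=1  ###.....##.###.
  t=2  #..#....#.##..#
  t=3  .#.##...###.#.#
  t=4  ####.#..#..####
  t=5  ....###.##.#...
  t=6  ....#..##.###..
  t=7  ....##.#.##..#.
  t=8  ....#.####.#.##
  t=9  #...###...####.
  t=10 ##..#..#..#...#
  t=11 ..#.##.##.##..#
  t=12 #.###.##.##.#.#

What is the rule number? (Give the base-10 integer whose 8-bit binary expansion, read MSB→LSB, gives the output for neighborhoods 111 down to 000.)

  ### -> .   bit 7 = 0  t=1,i=1
  ##. -> .   bit 6 = 0  t=0,i=14
  #.# -> #   bit 5 = 1  t=0,i=0
  #.. -> #   bit 4 = 1  t=0,i=2
  .## -> #   bit 3 = 1  t=0,i=13
  .#. -> #   bit 2 = 1  t=0,i=1
  ..# -> .   bit 1 = 0  t=0,i=7
  ... -> .   bit 0 = 0  t=0,i=3
  bits 00111100 = 60

60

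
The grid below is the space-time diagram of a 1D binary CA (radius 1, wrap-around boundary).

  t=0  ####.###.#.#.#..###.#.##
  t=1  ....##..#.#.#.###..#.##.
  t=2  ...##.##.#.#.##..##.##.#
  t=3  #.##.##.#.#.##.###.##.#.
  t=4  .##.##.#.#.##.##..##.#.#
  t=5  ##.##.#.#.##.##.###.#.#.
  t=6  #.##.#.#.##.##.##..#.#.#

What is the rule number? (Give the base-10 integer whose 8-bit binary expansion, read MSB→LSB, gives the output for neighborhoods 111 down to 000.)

  nb ###: next=.  (t=0,i=0, bit7=0)
  nb ##.: next=.  (t=0,i=3, bit6=0)
  nb #.#: next=#  (t=0,i=4, bit5=1)
  nb #..: next=#  (t=0,i=14, bit4=1)
  nb .##: next=#  (t=0,i=5, bit3=1)
  nb .#.: next=.  (t=0,i=9, bit2=0)
  nb ..#: next=#  (t=0,i=15, bit1=1)
  nb ...: next=.  (t=1,i=0, bit0=0)
  bits 00111010 = 58

58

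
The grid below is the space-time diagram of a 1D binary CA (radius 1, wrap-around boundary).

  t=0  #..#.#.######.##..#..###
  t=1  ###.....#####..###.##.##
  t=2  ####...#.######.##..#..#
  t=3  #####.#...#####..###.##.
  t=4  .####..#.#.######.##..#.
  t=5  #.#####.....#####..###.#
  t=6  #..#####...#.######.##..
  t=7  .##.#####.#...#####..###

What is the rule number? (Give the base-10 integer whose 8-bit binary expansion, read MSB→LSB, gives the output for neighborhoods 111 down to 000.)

210

  ### -> #   bit 7 = 1  t=0,i=8
  ##. -> #   bit 6 = 1  t=0,i=0
  #.# -> .   bit 5 = 0  t=0,i=4
  #.. -> #   bit 4 = 1  t=0,i=1
  .## -> .   bit 3 = 0  t=0,i=7
  .#. -> .   bit 2 = 0  t=0,i=3
  ..# -> #   bit 1 = 1  t=0,i=2
  ... -> .   bit 0 = 0  t=1,i=4
  bits 11010010 = 210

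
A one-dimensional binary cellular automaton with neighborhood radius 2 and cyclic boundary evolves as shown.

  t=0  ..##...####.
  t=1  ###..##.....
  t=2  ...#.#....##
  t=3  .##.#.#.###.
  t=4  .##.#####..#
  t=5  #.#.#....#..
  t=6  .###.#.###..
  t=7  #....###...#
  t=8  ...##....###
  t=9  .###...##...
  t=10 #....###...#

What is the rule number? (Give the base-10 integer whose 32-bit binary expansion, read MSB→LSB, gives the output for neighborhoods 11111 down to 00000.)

44182878

  [31] ##### => .  t=4,i=6
  [30] ####. => .  t=0,i=9
  [29] ###.# => .  t=6,i=3
  [28] ###.. => .  t=0,i=10
  [27] ##.## => .  t=4,i=3
  [26] ##.#. => .  t=3,i=3
  [25] ##..# => #  t=1,i=3
  [24] ##... => .  t=0,i=4
  [23] #.### => #  t=3,i=8
  [22] #.##. => .  t=4,i=1
  [21] #.#.# => #  t=3,i=4
  [20] #.#.. => .  t=2,i=5
  [19] #..## => .  t=1,i=4
  [18] #..#. => .  t=4,i=10
  [17] #...# => #  t=0,i=0
  [16] #.... => .  t=1,i=8
  [15] .#### => .  t=0,i=8
  [14] .###. => .  t=1,i=1
  [13] .##.# => #  t=3,i=2
  [12] .##.. => .  t=0,i=3
  [11] .#.## => #  t=3,i=7
  [10] .#.#. => #  t=2,i=4
  [9] .#..# => .  t=5,i=10
  [8] .#... => #  t=2,i=6
  [7] ..### => .  t=0,i=7
  [6] ..##. => #  t=0,i=2
  [5] ..#.# => .  t=2,i=3
  [4] ..#.. => #  t=5,i=9
  [3] ...## => #  t=0,i=1
  [2] ...#. => #  t=2,i=2
  [1] ....# => #  t=1,i=10
  [0] ..... => .  t=1,i=9
  bits 00000010101000100010110101011110 = 44182878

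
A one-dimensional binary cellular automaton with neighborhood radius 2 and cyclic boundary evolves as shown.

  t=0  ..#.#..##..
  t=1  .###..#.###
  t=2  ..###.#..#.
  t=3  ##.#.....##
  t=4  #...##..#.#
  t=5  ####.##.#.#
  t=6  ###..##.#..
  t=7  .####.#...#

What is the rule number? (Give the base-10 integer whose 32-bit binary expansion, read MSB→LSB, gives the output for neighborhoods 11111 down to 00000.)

3547067708

  #####|#  b31=1 t=5,i=1
  ####.|#  b30=1 t=3,i=0
  ###.#|.  b29=0 t=1,i=10
  ###..|#  b28=1 t=1,i=3
  ##.##|.  b27=0 t=1,i=0
  ##.#.|.  b26=0 t=2,i=5
  ##..#|#  b25=1 t=1,i=4
  ##...|#  b24=1 t=0,i=9
  #.###|.  b23=0 t=1,i=1
  #.##.|#  b22=1 t=4,i=10
  #.#.#|#  b21=1 t=5,i=8
  #.#..|.  b20=0 t=0,i=4
  #..##|#  b19=1 t=0,i=6
  #..#.|.  b18=0 t=1,i=5
  #...#|#  b17=1 t=2,i=0
  #....|#  b16=1 t=0,i=10
  .####|#  b15=1 t=3,i=10
  .###.|#  b14=1 t=1,i=2
  .##.#|#  b13=1 t=5,i=6
  .##..|#  b12=1 t=0,i=8
  .#.##|.  b11=0 t=1,i=7
  .#.#.|#  b10=1 t=0,i=3
  .#..#|.  b9=0 t=0,i=5
  .#...|#  b8=1 t=2,i=10
  ..###|.  b7=0 t=2,i=2
  ..##.|.  b6=0 t=0,i=7
  ..#.#|#  b5=1 t=0,i=2
  ..#..|#  b4=1 t=2,i=9
  ...##|#  b3=1 t=2,i=1
  ...#.|#  b2=1 t=0,i=1
  ....#|.  b1=0 t=0,i=0
  .....|.  b0=0 t=3,i=6
  bits 11010011011010111111010100111100 = 3547067708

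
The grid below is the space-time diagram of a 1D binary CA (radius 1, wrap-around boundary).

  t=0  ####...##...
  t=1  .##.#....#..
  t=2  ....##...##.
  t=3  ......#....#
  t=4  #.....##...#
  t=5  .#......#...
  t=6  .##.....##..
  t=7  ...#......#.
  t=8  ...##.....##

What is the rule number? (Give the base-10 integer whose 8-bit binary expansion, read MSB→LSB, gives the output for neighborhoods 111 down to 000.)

  [7] ### => #  t=0,i=1
  [6] ##. => .  t=0,i=3
  [5] #.# => .  t=1,i=3
  [4] #.. => #  t=0,i=4
  [3] .## => .  t=0,i=0
  [2] .#. => #  t=1,i=4
  [1] ..# => .  t=0,i=6
  [0] ... => .  t=0,i=5
  bits 10010100 = 148

148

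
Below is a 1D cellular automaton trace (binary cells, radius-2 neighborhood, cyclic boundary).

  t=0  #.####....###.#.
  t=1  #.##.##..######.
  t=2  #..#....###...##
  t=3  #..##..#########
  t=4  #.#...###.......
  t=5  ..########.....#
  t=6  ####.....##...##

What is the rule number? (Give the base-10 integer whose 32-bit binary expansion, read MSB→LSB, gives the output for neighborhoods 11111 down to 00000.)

  ##### -> .   bit 31 = 0  t=1,i=11
  ####. -> .   bit 30 = 0  t=0,i=4
  ###.# -> #   bit 29 = 1  t=0,i=12
  ###.. -> #   bit 28 = 1  t=0,i=5
  ##.## -> .   bit 27 = 0  t=1,i=4
  ##.#. -> #   bit 26 = 1  t=0,i=13
  ##..# -> .   bit 25 = 0  t=1,i=7
  ##... -> #   bit 24 = 1  t=0,i=6
  #.### -> #   bit 23 = 1  t=0,i=2
  #.##. -> .   bit 22 = 0  t=1,i=2
  #.#.# -> #   bit 21 = 1  t=0,i=0
  #.#.. -> #   bit 20 = 1  t=4,i=2
  #..## -> #   bit 19 = 1  t=1,i=8
  #..#. -> .   bit 18 = 0  t=2,i=2
  #...# -> #   bit 17 = 1  t=2,i=12
  #.... -> .   bit 16 = 0  t=0,i=7
  .#### -> #   bit 15 = 1  t=0,i=3
  .###. -> #   bit 14 = 1  t=0,i=11
  .##.# -> #   bit 13 = 1  t=1,i=3
  .##.. -> .   bit 12 = 0  t=1,i=6
  .#.## -> .   bit 11 = 0  t=0,i=1
  .#.#. -> .   bit 10 = 0  t=0,i=15
  .#..# -> #   bit 9 = 1  t=5,i=0
  .#... -> #   bit 8 = 1  t=2,i=4
  ..### -> #   bit 7 = 1  t=0,i=10
  ..##. -> .   bit 6 = 0  t=3,i=3
  ..#.# -> .   bit 5 = 0  t=4,i=0
  ..#.. -> #   bit 4 = 1  t=2,i=3
  ...## -> #   bit 3 = 1  t=0,i=9
  ...#. -> #   bit 2 = 1  t=4,i=15
  ....# -> .   bit 1 = 0  t=0,i=8
  ..... -> .   bit 0 = 0  t=4,i=11
  bits 00110101101110101110001110011100 = 901440412

901440412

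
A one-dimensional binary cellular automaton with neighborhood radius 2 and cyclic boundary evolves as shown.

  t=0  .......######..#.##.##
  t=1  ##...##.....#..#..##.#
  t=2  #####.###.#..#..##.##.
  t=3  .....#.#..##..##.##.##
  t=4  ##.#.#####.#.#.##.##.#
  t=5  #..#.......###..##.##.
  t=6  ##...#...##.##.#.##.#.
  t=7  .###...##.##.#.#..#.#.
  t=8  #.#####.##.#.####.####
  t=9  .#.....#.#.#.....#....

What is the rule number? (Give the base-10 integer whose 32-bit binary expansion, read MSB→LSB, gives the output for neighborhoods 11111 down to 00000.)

423327274

  [31] ##### => .  t=0,i=9
  [30] ####. => .  t=0,i=11
  [29] ###.# => .  t=2,i=4
  [28] ###.. => #  t=0,i=12
  [27] ##.## => #  t=0,i=19
  [26] ##.#. => .  t=2,i=9
  [25] ##..# => .  t=0,i=13
  [24] ##... => #  t=0,i=0
  [23] #.### => .  t=1,i=21
  [22] #.##. => .  t=0,i=17
  [21] #.#.# => #  t=4,i=3
  [20] #.#.. => #  t=2,i=10
  [19] #..## => #  t=1,i=17
  [18] #..#. => .  t=0,i=14
  [17] #...# => #  t=1,i=3
  [16] #.... => #  t=0,i=1
  [15] .#### => .  t=0,i=8
  [14] .###. => #  t=1,i=0
  [13] .##.# => #  t=0,i=18
  [12] .##.. => #  t=0,i=21
  [11] .#.## => .  t=0,i=16
  [10] .#.#. => #  t=3,i=6
  [9] .#..# => #  t=1,i=13
  [8] .#... => .  t=5,i=4
  [7] ..### => .  t=0,i=7
  [6] ..##. => .  t=1,i=5
  [5] ..#.# => #  t=0,i=15
  [4] ..#.. => .  t=1,i=12
  [3] ...## => #  t=0,i=6
  [2] ...#. => .  t=1,i=11
  [1] ....# => #  t=0,i=5
  [0] ..... => .  t=0,i=2
  bits 00011001001110110111011000101010 = 423327274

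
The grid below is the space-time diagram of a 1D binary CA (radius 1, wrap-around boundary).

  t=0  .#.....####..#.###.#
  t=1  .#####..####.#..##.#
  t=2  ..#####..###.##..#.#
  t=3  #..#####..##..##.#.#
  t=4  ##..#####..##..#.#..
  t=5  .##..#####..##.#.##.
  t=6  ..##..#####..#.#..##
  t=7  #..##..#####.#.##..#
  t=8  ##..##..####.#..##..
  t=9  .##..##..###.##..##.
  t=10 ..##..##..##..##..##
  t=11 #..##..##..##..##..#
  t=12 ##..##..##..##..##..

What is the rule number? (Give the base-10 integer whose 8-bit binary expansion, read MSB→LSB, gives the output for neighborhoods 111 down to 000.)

213

  ###|#  b7=1 t=0,i=8
  ##.|#  b6=1 t=0,i=10
  #.#|.  b5=0 t=0,i=0
  #..|#  b4=1 t=0,i=2
  .##|.  b3=0 t=0,i=7
  .#.|#  b2=1 t=0,i=1
  ..#|.  b1=0 t=0,i=6
  ...|#  b0=1 t=0,i=3
  bits 11010101 = 213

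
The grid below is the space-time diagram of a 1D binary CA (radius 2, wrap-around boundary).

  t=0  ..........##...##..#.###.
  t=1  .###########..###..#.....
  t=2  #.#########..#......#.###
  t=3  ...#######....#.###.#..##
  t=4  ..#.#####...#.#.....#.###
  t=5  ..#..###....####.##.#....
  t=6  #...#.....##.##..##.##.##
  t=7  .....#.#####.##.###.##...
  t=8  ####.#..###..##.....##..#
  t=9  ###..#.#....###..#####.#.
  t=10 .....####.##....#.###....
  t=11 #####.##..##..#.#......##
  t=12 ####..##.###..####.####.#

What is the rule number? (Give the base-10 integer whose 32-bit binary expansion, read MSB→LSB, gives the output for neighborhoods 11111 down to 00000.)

3227039083

  #####|#  b31=1 t=1,i=3
  ####.|#  b30=1 t=1,i=10
  ###.#|.  b29=0 t=2,i=0
  ###..|.  b28=0 t=0,i=23
  ##.##|.  b27=0 t=2,i=1
  ##.#.|.  b26=0 t=3,i=19
  ##..#|.  b25=0 t=0,i=17
  ##...|.  b24=0 t=0,i=12
  #.###|.  b23=0 t=0,i=21
  #.##.|#  b22=1 t=5,i=17
  #.#.#|.  b21=0 t=9,i=23
  #.#..|#  b20=1 t=3,i=20
  #..##|#  b19=1 t=1,i=13
  #..#.|.  b18=0 t=0,i=18
  #...#|.  b17=0 t=0,i=13
  #....|.  b16=0 t=0,i=0
  .####|#  b15=1 t=1,i=2
  .###.|.  b14=0 t=0,i=22
  .##.#|#  b13=1 t=5,i=18
  .##..|#  b12=1 t=0,i=11
  .#.##|.  b11=0 t=0,i=20
  .#.#.|#  b10=1 t=4,i=13
  .#..#|.  b9=0 t=3,i=21
  .#...|#  b8=1 t=1,i=20
  ..###|.  b7=0 t=1,i=1
  ..##.|#  b6=1 t=0,i=10
  ..#.#|#  b5=1 t=0,i=19
  ..#..|.  b4=0 t=1,i=19
  ...##|#  b3=1 t=0,i=9
  ...#.|.  b2=0 t=2,i=19
  ....#|#  b1=1 t=0,i=8
  .....|#  b0=1 t=0,i=1
  bits 11000000010110001011010101101011 = 3227039083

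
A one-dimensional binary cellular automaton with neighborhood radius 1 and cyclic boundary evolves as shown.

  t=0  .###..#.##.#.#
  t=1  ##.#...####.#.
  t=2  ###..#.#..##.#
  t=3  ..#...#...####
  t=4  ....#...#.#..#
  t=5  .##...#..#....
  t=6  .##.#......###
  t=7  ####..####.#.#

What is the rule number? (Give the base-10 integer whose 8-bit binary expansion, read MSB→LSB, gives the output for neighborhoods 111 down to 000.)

105

  [7] ### => .  t=0,i=2
  [6] ##. => #  t=0,i=3
  [5] #.# => #  t=0,i=0
  [4] #.. => .  t=0,i=4
  [3] .## => #  t=0,i=1
  [2] .#. => .  t=0,i=6
  [1] ..# => .  t=0,i=5
  [0] ... => #  t=1,i=5
  bits 01101001 = 105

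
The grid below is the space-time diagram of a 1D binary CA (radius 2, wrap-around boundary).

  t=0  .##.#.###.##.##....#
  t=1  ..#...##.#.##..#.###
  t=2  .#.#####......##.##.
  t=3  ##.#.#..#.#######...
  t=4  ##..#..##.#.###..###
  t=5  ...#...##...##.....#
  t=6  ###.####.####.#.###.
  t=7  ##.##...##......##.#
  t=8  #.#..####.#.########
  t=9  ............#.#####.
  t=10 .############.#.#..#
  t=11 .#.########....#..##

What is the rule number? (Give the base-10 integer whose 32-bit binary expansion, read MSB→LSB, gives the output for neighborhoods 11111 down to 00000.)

2307286383

  [31] ##### => #  t=2,i=5
  [30] ####. => .  t=2,i=6
  [29] ###.# => .  t=0,i=8
  [28] ###.. => .  t=1,i=19
  [27] ##.## => #  t=0,i=9
  [26] ##.#. => .  t=0,i=3
  [25] ##..# => .  t=1,i=0
  [24] ##... => #  t=0,i=15
  [23] #.### => #  t=0,i=6
  [22] #.##. => .  t=0,i=1
  [21] #.#.# => .  t=0,i=4
  [20] #.#.. => .  t=3,i=5
  [19] #..## => .  t=4,i=6
  [18] #..#. => #  t=1,i=1
  [17] #...# => #  t=1,i=4
  [16] #.... => .  t=0,i=16
  [15] .#### => .  t=2,i=4
  [14] .###. => #  t=0,i=7
  [13] .##.# => #  t=0,i=2
  [12] .##.. => .  t=0,i=14
  [11] .#.## => .  t=0,i=0
  [10] .#.#. => #  t=3,i=4
  [9] .#..# => .  t=3,i=6
  [8] .#... => #  t=1,i=3
  [7] ..### => .  t=4,i=17
  [6] ..##. => #  t=1,i=6
  [5] ..#.# => #  t=0,i=19
  [4] ..#.. => .  t=1,i=2
  [3] ...## => #  t=1,i=5
  [2] ...#. => #  t=0,i=18
  [1] ....# => #  t=0,i=17
  [0] ..... => #  t=2,i=10
  bits 10001001100001100110010101101111 = 2307286383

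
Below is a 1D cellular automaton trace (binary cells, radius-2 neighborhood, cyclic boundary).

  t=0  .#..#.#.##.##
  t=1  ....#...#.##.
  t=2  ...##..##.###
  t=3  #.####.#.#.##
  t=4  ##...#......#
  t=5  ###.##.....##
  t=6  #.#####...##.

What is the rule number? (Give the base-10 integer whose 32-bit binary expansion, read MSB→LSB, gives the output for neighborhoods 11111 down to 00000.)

  #####|#  b31=1 t=5,i=0
  ####.|.  b30=0 t=3,i=4
  ###.#|#  b29=1 t=3,i=0
  ###..|#  b28=1 t=2,i=12
  ##.##|#  b27=1 t=0,i=10
  ##.#.|.  b26=0 t=0,i=0
  ##..#|#  b25=1 t=2,i=5
  ##...|#  b24=1 t=1,i=12
  #.###|.  b23=0 t=2,i=10
  #.##.|#  b22=1 t=0,i=8
  #.#.#|.  b21=0 t=0,i=6
  #.#..|.  b20=0 t=0,i=1
  #..##|.  b19=0 t=2,i=6
  #..#.|.  b18=0 t=0,i=3
  #...#|.  b17=0 t=1,i=6
  #....|.  b16=0 t=1,i=0
  .####|.  b15=0 t=3,i=3
  .###.|#  b14=1 t=2,i=11
  .##.#|.  b13=0 t=0,i=9
  .##..|#  b12=1 t=1,i=11
  .#.##|.  b11=0 t=0,i=7
  .#.#.|.  b10=0 t=0,i=5
  .#..#|.  b9=0 t=0,i=2
  .#...|.  b8=0 t=1,i=5
  ..###|#  b7=1 t=4,i=12
  ..##.|#  b6=1 t=2,i=3
  ..#.#|#  b5=1 t=0,i=4
  ..#..|#  b4=1 t=1,i=4
  ...##|#  b3=1 t=2,i=2
  ...#.|#  b2=1 t=1,i=3
  ....#|.  b1=0 t=1,i=2
  .....|.  b0=0 t=1,i=1
  bits 10111011010000000101000011111100 = 3141554428

3141554428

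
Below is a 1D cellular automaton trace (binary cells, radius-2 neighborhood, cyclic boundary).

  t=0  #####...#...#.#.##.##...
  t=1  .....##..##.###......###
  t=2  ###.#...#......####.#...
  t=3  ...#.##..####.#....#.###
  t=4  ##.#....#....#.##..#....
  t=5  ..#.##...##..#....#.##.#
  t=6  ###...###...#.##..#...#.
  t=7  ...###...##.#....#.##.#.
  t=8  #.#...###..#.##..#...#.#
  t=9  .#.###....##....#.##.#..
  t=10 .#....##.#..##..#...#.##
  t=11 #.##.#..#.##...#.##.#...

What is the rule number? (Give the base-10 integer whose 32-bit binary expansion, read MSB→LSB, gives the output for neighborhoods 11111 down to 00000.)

86968105

  ##### -> .   bit 31 = 0  t=0,i=2
  ####. -> .   bit 30 = 0  t=0,i=3
  ###.# -> .   bit 29 = 0  t=2,i=2
  ###.. -> .   bit 28 = 0  t=0,i=4
  ##.## -> .   bit 27 = 0  t=0,i=18
  ##.#. -> #   bit 26 = 1  t=2,i=3
  ##..# -> .   bit 25 = 0  t=1,i=7
  ##... -> #   bit 24 = 1  t=0,i=5
  #.### -> .   bit 23 = 0  t=1,i=12
  #.##. -> .   bit 22 = 0  t=0,i=16
  #.#.# -> #   bit 21 = 1  t=0,i=14
  #.#.. -> .   bit 20 = 0  t=2,i=4
  #..## -> #   bit 19 = 1  t=1,i=8
  #..#. -> #   bit 18 = 1  t=4,i=18
  #...# -> #   bit 17 = 1  t=0,i=6
  #.... -> #   bit 16 = 1  t=1,i=1
  .#### -> .   bit 15 = 0  t=0,i=1
  .###. -> .   bit 14 = 0  t=1,i=13
  .##.# -> .   bit 13 = 0  t=0,i=17
  .##.. -> .   bit 12 = 0  t=0,i=20
  .#.## -> .   bit 11 = 0  t=0,i=15
  .#.#. -> #   bit 10 = 1  t=0,i=13
  .#..# -> #   bit 9 = 1  t=5,i=0
  .#... -> #   bit 8 = 1  t=0,i=9
  ..### -> .   bit 7 = 0  t=0,i=0
  ..##. -> .   bit 6 = 0  t=1,i=5
  ..#.# -> #   bit 5 = 1  t=0,i=12
  ..#.. -> .   bit 4 = 0  t=0,i=8
  ...## -> #   bit 3 = 1  t=0,i=23
  ...#. -> .   bit 2 = 0  t=0,i=7
  ....# -> .   bit 1 = 0  t=1,i=3
  ..... -> #   bit 0 = 1  t=1,i=2
  bits 00000101001011110000011100101001 = 86968105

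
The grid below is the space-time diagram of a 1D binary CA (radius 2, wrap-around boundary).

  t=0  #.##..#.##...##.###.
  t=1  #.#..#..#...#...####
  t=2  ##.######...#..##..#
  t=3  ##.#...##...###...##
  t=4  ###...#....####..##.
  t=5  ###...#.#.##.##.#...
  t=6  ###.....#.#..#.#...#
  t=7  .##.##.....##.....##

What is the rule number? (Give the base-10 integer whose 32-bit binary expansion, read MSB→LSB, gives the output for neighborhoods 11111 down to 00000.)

1961706137

  nb #####: next=.  (t=1,i=18, bit31=0)
  nb ####.: next=#  (t=1,i=19, bit30=1)
  nb ###.#: next=#  (t=0,i=18, bit29=1)
  nb ###..: next=#  (t=2,i=8, bit28=1)
  nb ##.##: next=.  (t=0,i=15, bit27=0)
  nb ##.#.: next=#  (t=0,i=19, bit26=1)
  nb ##..#: next=.  (t=0,i=4, bit25=0)
  nb ##...: next=.  (t=0,i=10, bit24=0)
  nb #.###: next=#  (t=0,i=16, bit23=1)
  nb #.##.: next=#  (t=0,i=2, bit22=1)
  nb #.#.#: next=#  (t=0,i=0, bit21=1)
  nb #.#..: next=.  (t=1,i=2, bit20=0)
  nb #..##: next=#  (t=2,i=14, bit19=1)
  nb #..#.: next=#  (t=0,i=5, bit18=1)
  nb #...#: next=.  (t=0,i=11, bit17=0)
  nb #....: next=#  (t=4,i=8, bit16=1)
  nb .####: next=.  (t=1,i=17, bit15=0)
  nb .###.: next=#  (t=0,i=17, bit14=1)
  nb .##.#: next=.  (t=0,i=14, bit13=0)
  nb .##..: next=.  (t=0,i=3, bit12=0)
  nb .#.##: next=.  (t=0,i=1, bit11=0)
  nb .#.#.: next=.  (t=5,i=7, bit10=0)
  nb .#..#: next=#  (t=1,i=3, bit9=1)
  nb .#...: next=.  (t=1,i=9, bit8=0)
  nb ..###: next=#  (t=1,i=16, bit7=1)
  nb ..##.: next=.  (t=0,i=13, bit6=0)
  nb ..#.#: next=.  (t=0,i=6, bit5=0)
  nb ..#..: next=#  (t=1,i=5, bit4=1)
  nb ...##: next=#  (t=0,i=12, bit3=1)
  nb ...#.: next=.  (t=1,i=11, bit2=0)
  nb ....#: next=.  (t=4,i=9, bit1=0)
  nb .....: next=#  (t=6,i=5, bit0=1)
  bits 01110100111011010100001010011001 = 1961706137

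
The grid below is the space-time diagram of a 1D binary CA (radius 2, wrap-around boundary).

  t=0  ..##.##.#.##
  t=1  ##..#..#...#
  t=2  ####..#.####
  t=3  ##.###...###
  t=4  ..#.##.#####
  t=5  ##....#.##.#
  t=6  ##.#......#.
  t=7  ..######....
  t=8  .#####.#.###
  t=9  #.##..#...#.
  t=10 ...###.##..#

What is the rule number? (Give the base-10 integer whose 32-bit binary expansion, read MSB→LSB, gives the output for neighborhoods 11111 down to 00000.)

  nb #####: next=#  (t=2,i=0, bit31=1)
  nb ####.: next=.  (t=2,i=2, bit30=0)
  nb ###.#: next=.  (t=3,i=1, bit29=0)
  nb ###..: next=#  (t=1,i=1, bit28=1)
  nb ##.##: next=#  (t=0,i=4, bit27=1)
  nb ##.#.: next=#  (t=0,i=7, bit26=1)
  nb ##..#: next=#  (t=0,i=0, bit25=1)
  nb ##...: next=.  (t=3,i=6, bit24=0)
  nb #.###: next=.  (t=2,i=8, bit23=0)
  nb #.##.: next=.  (t=0,i=5, bit22=0)
  nb #.#.#: next=.  (t=0,i=8, bit21=0)
  nb #.#..: next=#  (t=6,i=3, bit20=1)
  nb #..##: next=#  (t=0,i=1, bit19=1)
  nb #..#.: next=#  (t=1,i=3, bit18=1)
  nb #...#: next=#  (t=1,i=9, bit17=1)
  nb #....: next=#  (t=5,i=3, bit16=1)
  nb .####: next=#  (t=2,i=9, bit15=1)
  nb .###.: next=#  (t=1,i=0, bit14=1)
  nb .##.#: next=.  (t=0,i=3, bit13=0)
  nb .##..: next=#  (t=0,i=11, bit12=1)
  nb .#.##: next=.  (t=0,i=9, bit11=0)
  nb .#.#.: next=#  (t=9,i=11, bit10=1)
  nb .#..#: next=.  (t=1,i=5, bit9=0)
  nb .#...: next=#  (t=1,i=8, bit8=1)
  nb ..###: next=#  (t=1,i=11, bit7=1)
  nb ..##.: next=.  (t=0,i=2, bit6=0)
  nb ..#.#: next=.  (t=2,i=6, bit5=0)
  nb ..#..: next=.  (t=1,i=4, bit4=0)
  nb ...##: next=#  (t=1,i=10, bit3=1)
  nb ...#.: next=.  (t=5,i=5, bit2=0)
  nb ....#: next=.  (t=5,i=4, bit1=0)
  nb .....: next=#  (t=6,i=6, bit0=1)
  bits 10011110000111111101010110001001 = 2652886409

2652886409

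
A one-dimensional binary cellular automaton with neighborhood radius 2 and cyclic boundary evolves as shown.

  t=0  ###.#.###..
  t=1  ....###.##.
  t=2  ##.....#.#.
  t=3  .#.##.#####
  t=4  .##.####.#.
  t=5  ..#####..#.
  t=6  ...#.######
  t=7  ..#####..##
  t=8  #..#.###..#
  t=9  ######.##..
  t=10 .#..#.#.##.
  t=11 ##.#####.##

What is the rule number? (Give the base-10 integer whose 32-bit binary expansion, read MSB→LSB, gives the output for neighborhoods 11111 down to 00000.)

1521859893

  #####|.  b31=0 t=3,i=8
  ####.|#  b30=1 t=3,i=9
  ###.#|.  b29=0 t=0,i=2
  ###..|#  b28=1 t=0,i=8
  ##.##|#  b27=1 t=1,i=7
  ##.#.|.  b26=0 t=0,i=3
  ##..#|#  b25=1 t=0,i=9
  ##...|.  b24=0 t=1,i=10
  #.###|#  b23=1 t=0,i=6
  #.##.|.  b22=0 t=1,i=8
  #.#.#|#  b21=1 t=0,i=4
  #.#..|#  b20=1 t=4,i=9
  #..##|.  b19=0 t=0,i=10
  #..#.|#  b18=1 t=5,i=8
  #...#|.  b17=0 t=5,i=0
  #....|#  b16=1 t=1,i=0
  .####|#  b15=1 t=3,i=7
  .###.|.  b14=0 t=0,i=1
  .##.#|#  b13=1 t=3,i=4
  .##..|#  b12=1 t=1,i=9
  .#.##|#  b11=1 t=0,i=5
  .#.#.|#  b10=1 t=2,i=8
  .#..#|.  b9=0 t=4,i=10
  .#...|#  b8=1 t=5,i=10
  ..###|.  b7=0 t=0,i=0
  ..##.|.  b6=0 t=4,i=1
  ..#.#|#  b5=1 t=2,i=7
  ..#..|#  b4=1 t=5,i=9
  ...##|.  b3=0 t=1,i=3
  ...#.|#  b2=1 t=2,i=6
  ....#|.  b1=0 t=1,i=2
  .....|#  b0=1 t=1,i=1
  bits 01011010101101011011110100110101 = 1521859893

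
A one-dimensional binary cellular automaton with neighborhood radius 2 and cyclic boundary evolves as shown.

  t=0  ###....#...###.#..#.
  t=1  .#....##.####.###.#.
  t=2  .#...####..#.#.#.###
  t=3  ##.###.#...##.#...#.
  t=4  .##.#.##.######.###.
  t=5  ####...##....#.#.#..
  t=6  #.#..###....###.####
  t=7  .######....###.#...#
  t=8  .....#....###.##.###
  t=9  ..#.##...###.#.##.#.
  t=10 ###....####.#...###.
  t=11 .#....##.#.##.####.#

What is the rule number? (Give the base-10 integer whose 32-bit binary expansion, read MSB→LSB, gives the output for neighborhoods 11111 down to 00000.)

1276798717

  [31] ##### => .  t=4,i=11
  [30] ####. => #  t=1,i=11
  [29] ###.# => .  t=0,i=13
  [28] ###.. => .  t=0,i=2
  [27] ##.## => #  t=1,i=8
  [26] ##.#. => #  t=0,i=14
  [25] ##..# => .  t=2,i=9
  [24] ##... => .  t=0,i=3
  [23] #.### => .  t=0,i=0
  [22] #.##. => .  t=3,i=0
  [21] #.#.# => .  t=2,i=13
  [20] #.#.. => #  t=0,i=15
  [19] #..## => #  t=4,i=0
  [18] #..#. => .  t=0,i=17
  [17] #...# => #  t=0,i=9
  [16] #.... => .  t=0,i=4
  [15] .#### => .  t=1,i=10
  [14] .###. => #  t=0,i=1
  [13] .##.# => #  t=1,i=7
  [12] .##.. => .  t=5,i=8
  [11] .#.## => .  t=0,i=19
  [10] .#.#. => #  t=2,i=12
  [9] .#..# => #  t=0,i=16
  [8] .#... => .  t=0,i=8
  [7] ..### => #  t=0,i=11
  [6] ..##. => #  t=1,i=6
  [5] ..#.# => #  t=0,i=18
  [4] ..#.. => #  t=0,i=7
  [3] ...## => #  t=0,i=10
  [2] ...#. => #  t=0,i=6
  [1] ....# => .  t=0,i=5
  [0] ..... => #  t=8,i=2
  bits 01001100000110100110011011111101 = 1276798717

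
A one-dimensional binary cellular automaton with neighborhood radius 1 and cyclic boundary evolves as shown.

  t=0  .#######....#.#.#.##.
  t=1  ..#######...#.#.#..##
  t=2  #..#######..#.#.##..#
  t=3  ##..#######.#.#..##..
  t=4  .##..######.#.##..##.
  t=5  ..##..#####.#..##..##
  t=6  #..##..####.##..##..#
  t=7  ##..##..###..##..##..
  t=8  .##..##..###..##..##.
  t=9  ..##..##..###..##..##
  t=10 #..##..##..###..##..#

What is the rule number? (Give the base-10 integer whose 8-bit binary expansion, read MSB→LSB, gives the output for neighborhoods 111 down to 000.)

  ###|#  b7=1 t=0,i=2
  ##.|#  b6=1 t=0,i=7
  #.#|.  b5=0 t=0,i=13
  #..|#  b4=1 t=0,i=8
  .##|.  b3=0 t=0,i=1
  .#.|#  b2=1 t=0,i=12
  ..#|.  b1=0 t=0,i=0
  ...|.  b0=0 t=0,i=9
  bits 11010100 = 212

212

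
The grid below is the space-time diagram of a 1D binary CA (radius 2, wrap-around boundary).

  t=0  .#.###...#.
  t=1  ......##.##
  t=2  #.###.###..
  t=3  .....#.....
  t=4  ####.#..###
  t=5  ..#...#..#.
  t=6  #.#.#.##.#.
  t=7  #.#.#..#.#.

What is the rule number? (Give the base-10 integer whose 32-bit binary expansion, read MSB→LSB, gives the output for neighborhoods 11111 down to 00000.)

  ##### -> .   bit 31 = 0  t=4,i=0
  ####. -> #   bit 30 = 1  t=4,i=2
  ###.# -> .   bit 29 = 0  t=2,i=4
  ###.. -> .   bit 28 = 0  t=0,i=5
  ##.## -> #   bit 27 = 1  t=1,i=8
  ##.#. -> .   bit 26 = 0  t=4,i=4
  ##..# -> .   bit 25 = 0  t=2,i=9
  ##... -> #   bit 24 = 1  t=0,i=6
  #.### -> .   bit 23 = 0  t=0,i=3
  #.##. -> .   bit 22 = 0  t=1,i=9
  #.#.# -> #   bit 21 = 1  t=6,i=0
  #.#.. -> .   bit 20 = 0  t=4,i=5
  #..## -> .   bit 19 = 0  t=4,i=7
  #..#. -> .   bit 18 = 0  t=0,i=0
  #...# -> #   bit 17 = 1  t=0,i=7
  #.... -> .   bit 16 = 0  t=1,i=1
  .#### -> #   bit 15 = 1  t=4,i=9
  .###. -> .   bit 14 = 0  t=0,i=4
  .##.# -> #   bit 13 = 1  t=1,i=7
  .##.. -> .   bit 12 = 0  t=1,i=10
  .#.## -> .   bit 11 = 0  t=0,i=2
  .#.#. -> .   bit 10 = 0  t=6,i=1
  .#..# -> #   bit 9 = 1  t=0,i=10
  .#... -> .   bit 8 = 0  t=3,i=6
  ..### -> .   bit 7 = 0  t=4,i=8
  ..##. -> #   bit 6 = 1  t=1,i=6
  ..#.# -> .   bit 5 = 0  t=0,i=1
  ..#.. -> #   bit 4 = 1  t=0,i=9
  ...## -> .   bit 3 = 0  t=1,i=5
  ...#. -> .   bit 2 = 0  t=0,i=8
  ....# -> #   bit 1 = 1  t=1,i=4
  ..... -> #   bit 0 = 1  t=1,i=2
  bits 01001001001000101010001001010011 = 1227006547

1227006547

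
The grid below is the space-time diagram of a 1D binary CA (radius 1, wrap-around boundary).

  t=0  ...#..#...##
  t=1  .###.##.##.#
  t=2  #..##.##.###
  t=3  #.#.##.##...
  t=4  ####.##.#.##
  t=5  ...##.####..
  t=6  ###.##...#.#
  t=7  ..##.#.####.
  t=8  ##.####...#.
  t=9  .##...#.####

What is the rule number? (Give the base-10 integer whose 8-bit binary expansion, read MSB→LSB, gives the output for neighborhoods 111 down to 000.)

103

  [7] ### => .  t=1,i=2
  [6] ##. => #  t=0,i=11
  [5] #.# => #  t=1,i=0
  [4] #.. => .  t=0,i=0
  [3] .## => .  t=0,i=10
  [2] .#. => #  t=0,i=3
  [1] ..# => #  t=0,i=2
  [0] ... => #  t=0,i=1
  bits 01100111 = 103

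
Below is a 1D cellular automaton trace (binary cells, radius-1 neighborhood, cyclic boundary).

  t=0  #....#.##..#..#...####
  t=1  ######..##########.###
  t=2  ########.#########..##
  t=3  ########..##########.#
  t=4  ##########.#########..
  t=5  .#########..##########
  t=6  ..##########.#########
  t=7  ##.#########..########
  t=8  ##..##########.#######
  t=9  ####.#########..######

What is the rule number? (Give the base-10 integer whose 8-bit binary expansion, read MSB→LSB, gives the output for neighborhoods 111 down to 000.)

215

  [7] ### => #  t=0,i=19
  [6] ##. => #  t=0,i=0
  [5] #.# => .  t=0,i=6
  [4] #.. => #  t=0,i=1
  [3] .## => .  t=0,i=7
  [2] .#. => #  t=0,i=5
  [1] ..# => #  t=0,i=4
  [0] ... => #  t=0,i=2
  bits 11010111 = 215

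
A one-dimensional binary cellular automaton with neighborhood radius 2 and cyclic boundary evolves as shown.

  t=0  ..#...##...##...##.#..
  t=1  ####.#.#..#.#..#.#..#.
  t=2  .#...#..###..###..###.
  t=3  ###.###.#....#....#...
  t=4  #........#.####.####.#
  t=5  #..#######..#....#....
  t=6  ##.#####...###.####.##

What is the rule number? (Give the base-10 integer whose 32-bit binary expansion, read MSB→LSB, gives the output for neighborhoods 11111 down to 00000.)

  ##### -> #   bit 31 = 1  t=5,i=5
  ####. -> .   bit 30 = 0  t=1,i=2
  ###.# -> .   bit 29 = 0  t=1,i=3
  ###.. -> .   bit 28 = 0  t=2,i=10
  ##.## -> .   bit 27 = 0  t=3,i=3
  ##.#. -> .   bit 26 = 0  t=0,i=18
  ##..# -> .   bit 25 = 0  t=2,i=11
  ##... -> .   bit 24 = 0  t=0,i=8
  #.### -> .   bit 23 = 0  t=1,i=0
  #.##. -> .   bit 22 = 0  t=4,i=21
  #.#.# -> #   bit 21 = 1  t=1,i=5
  #.#.. -> .   bit 20 = 0  t=0,i=19
  #..## -> .   bit 19 = 0  t=2,i=7
  #..#. -> #   bit 18 = 1  t=1,i=9
  #...# -> .   bit 17 = 0  t=0,i=4
  #.... -> .   bit 16 = 0  t=0,i=21
  .#### -> #   bit 15 = 1  t=1,i=1
  .###. -> .   bit 14 = 0  t=2,i=9
  .##.# -> #   bit 13 = 1  t=0,i=17
  .##.. -> #   bit 12 = 1  t=0,i=7
  .#.## -> .   bit 11 = 0  t=1,i=21
  .#.#. -> .   bit 10 = 0  t=1,i=6
  .#..# -> #   bit 9 = 1  t=1,i=8
  .#... -> #   bit 8 = 1  t=0,i=3
  ..### -> #   bit 7 = 1  t=2,i=8
  ..##. -> .   bit 6 = 0  t=0,i=6
  ..#.# -> #   bit 5 = 1  t=1,i=10
  ..#.. -> #   bit 4 = 1  t=0,i=2
  ...## -> #   bit 3 = 1  t=0,i=5
  ...#. -> #   bit 2 = 1  t=0,i=1
  ....# -> #   bit 1 = 1  t=0,i=0
  ..... -> #   bit 0 = 1  t=4,i=3
  bits 10000000001001001011001110111111 = 2149888959

2149888959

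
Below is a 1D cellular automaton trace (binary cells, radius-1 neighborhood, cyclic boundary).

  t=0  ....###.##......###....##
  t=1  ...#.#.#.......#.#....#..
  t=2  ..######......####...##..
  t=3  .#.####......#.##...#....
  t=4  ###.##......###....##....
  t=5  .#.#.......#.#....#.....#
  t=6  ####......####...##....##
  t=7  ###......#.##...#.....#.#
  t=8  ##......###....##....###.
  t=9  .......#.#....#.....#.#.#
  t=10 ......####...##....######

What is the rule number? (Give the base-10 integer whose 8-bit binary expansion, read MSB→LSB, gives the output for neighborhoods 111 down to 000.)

  ### -> #   bit 7 = 1  t=0,i=5
  ##. -> .   bit 6 = 0  t=0,i=6
  #.# -> #   bit 5 = 1  t=0,i=7
  #.. -> .   bit 4 = 0  t=0,i=0
  .## -> .   bit 3 = 0  t=0,i=4
  .#. -> #   bit 2 = 1  t=1,i=3
  ..# -> #   bit 1 = 1  t=0,i=3
  ... -> .   bit 0 = 0  t=0,i=1
  bits 10100110 = 166

166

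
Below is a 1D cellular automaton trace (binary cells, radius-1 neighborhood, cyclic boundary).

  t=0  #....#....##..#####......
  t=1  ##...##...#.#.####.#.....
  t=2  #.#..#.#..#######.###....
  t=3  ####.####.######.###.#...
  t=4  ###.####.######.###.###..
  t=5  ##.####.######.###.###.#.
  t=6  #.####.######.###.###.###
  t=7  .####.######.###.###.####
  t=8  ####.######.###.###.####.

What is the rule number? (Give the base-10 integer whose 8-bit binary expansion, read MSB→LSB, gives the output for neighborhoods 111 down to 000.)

  [7] ### => #  t=0,i=15
  [6] ##. => .  t=0,i=11
  [5] #.# => #  t=1,i=11
  [4] #.. => #  t=0,i=1
  [3] .## => #  t=0,i=10
  [2] .#. => #  t=0,i=0
  [1] ..# => .  t=0,i=4
  [0] ... => .  t=0,i=2
  bits 10111100 = 188

188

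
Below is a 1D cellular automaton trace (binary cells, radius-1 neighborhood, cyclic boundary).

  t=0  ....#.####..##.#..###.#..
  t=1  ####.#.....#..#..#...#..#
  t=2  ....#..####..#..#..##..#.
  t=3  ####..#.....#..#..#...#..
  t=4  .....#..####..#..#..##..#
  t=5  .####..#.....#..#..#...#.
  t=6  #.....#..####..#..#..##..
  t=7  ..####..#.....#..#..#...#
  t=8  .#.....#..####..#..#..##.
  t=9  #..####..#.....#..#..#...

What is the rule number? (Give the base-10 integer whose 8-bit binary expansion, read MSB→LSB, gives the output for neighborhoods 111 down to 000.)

  ### -> .   bit 7 = 0  t=0,i=7
  ##. -> .   bit 6 = 0  t=0,i=9
  #.# -> #   bit 5 = 1  t=0,i=5
  #.. -> .   bit 4 = 0  t=0,i=10
  .## -> .   bit 3 = 0  t=0,i=6
  .#. -> .   bit 2 = 0  t=0,i=4
  ..# -> #   bit 1 = 1  t=0,i=3
  ... -> #   bit 0 = 1  t=0,i=0
  bits 00100011 = 35

35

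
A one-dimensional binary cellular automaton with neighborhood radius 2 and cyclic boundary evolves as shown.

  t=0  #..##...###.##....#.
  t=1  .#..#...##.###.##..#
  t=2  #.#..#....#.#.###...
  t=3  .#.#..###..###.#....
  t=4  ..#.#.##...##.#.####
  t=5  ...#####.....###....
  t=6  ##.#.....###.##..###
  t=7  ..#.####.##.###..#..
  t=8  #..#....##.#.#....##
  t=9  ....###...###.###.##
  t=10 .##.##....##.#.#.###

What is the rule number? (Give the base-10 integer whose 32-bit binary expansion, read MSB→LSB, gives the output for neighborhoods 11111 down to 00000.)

207708035

  #####|.  b31=0 t=5,i=5
  ####.|.  b30=0 t=4,i=18
  ###.#|.  b29=0 t=0,i=10
  ###..|.  b28=0 t=2,i=16
  ##.##|#  b27=1 t=0,i=11
  ##.#.|#  b26=1 t=3,i=14
  ##..#|.  b25=0 t=1,i=17
  ##...|.  b24=0 t=0,i=5
  #.###|.  b23=0 t=1,i=11
  #.##.|#  b22=1 t=0,i=12
  #.#.#|#  b21=1 t=2,i=12
  #.#..|.  b20=0 t=0,i=0
  #..##|.  b19=0 t=0,i=2
  #..#.|.  b18=0 t=1,i=3
  #...#|.  b17=0 t=0,i=6
  #....|#  b16=1 t=0,i=15
  .####|.  b15=0 t=4,i=17
  .###.|#  b14=1 t=0,i=9
  .##.#|.  b13=0 t=1,i=9
  .##..|#  b12=1 t=0,i=4
  .#.##|#  b11=1 t=2,i=13
  .#.#.|#  b10=1 t=0,i=19
  .#..#|#  b9=1 t=0,i=1
  .#...|#  b8=1 t=1,i=5
  ..###|#  b7=1 t=0,i=8
  ..##.|.  b6=0 t=0,i=3
  ..#.#|.  b5=0 t=0,i=18
  ..#..|.  b4=0 t=1,i=4
  ...##|.  b3=0 t=0,i=7
  ...#.|.  b2=0 t=0,i=17
  ....#|#  b1=1 t=0,i=16
  .....|#  b0=1 t=3,i=18
  bits 00001100011000010101111110000011 = 207708035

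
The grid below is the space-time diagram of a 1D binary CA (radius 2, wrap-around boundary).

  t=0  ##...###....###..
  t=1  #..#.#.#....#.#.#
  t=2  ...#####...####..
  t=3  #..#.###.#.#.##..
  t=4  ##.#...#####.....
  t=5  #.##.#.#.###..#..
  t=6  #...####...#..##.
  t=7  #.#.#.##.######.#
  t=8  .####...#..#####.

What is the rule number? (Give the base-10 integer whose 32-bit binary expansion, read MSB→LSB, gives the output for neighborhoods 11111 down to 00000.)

  ##### -> #   bit 31 = 1  t=2,i=5
  ####. -> #   bit 30 = 1  t=2,i=6
  ###.# -> #   bit 29 = 1  t=3,i=7
  ###.. -> #   bit 28 = 1  t=0,i=7
  ##.## -> #   bit 27 = 1  t=7,i=8
  ##.#. -> #   bit 26 = 1  t=3,i=8
  ##..# -> .   bit 25 = 0  t=0,i=15
  ##... -> .   bit 24 = 0  t=0,i=2
  #.### -> .   bit 23 = 0  t=3,i=5
  #.##. -> .   bit 22 = 0  t=1,i=16
  #.#.# -> #   bit 21 = 1  t=1,i=5
  #.#.. -> #   bit 20 = 1  t=1,i=7
  #..## -> #   bit 19 = 1  t=0,i=16
  #..#. -> .   bit 18 = 0  t=1,i=2
  #...# -> #   bit 17 = 1  t=0,i=3
  #.... -> .   bit 16 = 0  t=0,i=9
  .#### -> .   bit 15 = 0  t=2,i=4
  .###. -> .   bit 14 = 0  t=0,i=6
  .##.# -> .   bit 13 = 0  t=4,i=1
  .##.. -> .   bit 12 = 0  t=0,i=1
  .#.## -> .   bit 11 = 0  t=1,i=15
  .#.#. -> #   bit 10 = 1  t=1,i=4
  .#..# -> #   bit 9 = 1  t=3,i=1
  .#... -> .   bit 8 = 0  t=1,i=8
  ..### -> #   bit 7 = 1  t=0,i=5
  ..##. -> #   bit 6 = 1  t=0,i=0
  ..#.# -> #   bit 5 = 1  t=1,i=3
  ..#.. -> #   bit 4 = 1  t=3,i=0
  ...## -> .   bit 3 = 0  t=0,i=4
  ...#. -> #   bit 2 = 1  t=1,i=11
  ....# -> .   bit 1 = 0  t=0,i=10
  ..... -> #   bit 0 = 1  t=2,i=0
  bits 11111100001110100000011011110101 = 4231661301

4231661301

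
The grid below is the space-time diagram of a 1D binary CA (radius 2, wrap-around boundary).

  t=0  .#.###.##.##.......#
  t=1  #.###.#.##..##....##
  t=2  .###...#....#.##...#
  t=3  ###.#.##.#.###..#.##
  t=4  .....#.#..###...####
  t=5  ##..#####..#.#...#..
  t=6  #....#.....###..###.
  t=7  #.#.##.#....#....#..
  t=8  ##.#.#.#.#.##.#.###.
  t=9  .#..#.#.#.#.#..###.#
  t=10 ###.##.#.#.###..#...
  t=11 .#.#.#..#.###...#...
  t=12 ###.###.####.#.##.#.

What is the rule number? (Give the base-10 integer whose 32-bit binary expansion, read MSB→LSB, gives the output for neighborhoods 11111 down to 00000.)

  #####|.  b31=0 t=3,i=0
  ####.|.  b30=0 t=3,i=1
  ###.#|.  b29=0 t=0,i=5
  ###..|.  b28=0 t=2,i=3
  ##.##|#  b27=1 t=0,i=6
  ##.#.|.  b26=0 t=1,i=5
  ##..#|.  b25=0 t=1,i=10
  ##...|#  b24=1 t=0,i=12
  #.###|#  b23=1 t=0,i=3
  #.##.|.  b22=0 t=0,i=7
  #.#.#|.  b21=0 t=0,i=1
  #.#..|#  b20=1 t=4,i=7
  #..##|.  b19=0 t=1,i=11
  #..#.|.  b18=0 t=3,i=15
  #...#|.  b17=0 t=2,i=5
  #....|#  b16=1 t=0,i=13
  .####|#  b15=1 t=3,i=19
  .###.|#  b14=1 t=0,i=4
  .##.#|#  b13=1 t=0,i=8
  .##..|.  b12=0 t=0,i=11
  .#.##|#  b11=1 t=0,i=2
  .#.#.|#  b10=1 t=0,i=0
  .#..#|#  b9=1 t=4,i=8
  .#...|.  b8=0 t=2,i=8
  ..###|.  b7=0 t=1,i=18
  ..##.|#  b6=1 t=1,i=12
  ..#.#|#  b5=1 t=0,i=19
  ..#..|#  b4=1 t=2,i=7
  ...##|.  b3=0 t=1,i=17
  ...#.|#  b2=1 t=0,i=18
  ....#|.  b1=0 t=0,i=17
  .....|.  b0=0 t=0,i=14
  bits 00001001100100011110111001110100 = 160558708

160558708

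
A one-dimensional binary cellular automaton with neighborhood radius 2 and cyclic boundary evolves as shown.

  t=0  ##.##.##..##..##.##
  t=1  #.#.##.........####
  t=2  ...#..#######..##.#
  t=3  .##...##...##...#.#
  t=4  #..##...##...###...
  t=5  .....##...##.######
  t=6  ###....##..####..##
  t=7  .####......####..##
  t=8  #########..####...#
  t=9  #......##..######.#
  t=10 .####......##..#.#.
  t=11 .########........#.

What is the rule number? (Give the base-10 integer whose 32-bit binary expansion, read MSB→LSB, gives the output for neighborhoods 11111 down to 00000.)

1502865541

  nb #####: next=.  (t=1,i=17, bit31=0)
  nb ####.: next=#  (t=0,i=0, bit30=1)
  nb ###.#: next=.  (t=0,i=1, bit29=0)
  nb ###..: next=#  (t=2,i=12, bit28=1)
  nb ##.##: next=#  (t=0,i=2, bit27=1)
  nb ##.#.: next=.  (t=1,i=1, bit26=0)
  nb ##..#: next=.  (t=0,i=8, bit25=0)
  nb ##...: next=#  (t=1,i=6, bit24=1)
  nb #.###: next=#  (t=0,i=17, bit23=1)
  nb #.##.: next=.  (t=0,i=3, bit22=0)
  nb #.#.#: next=.  (t=1,i=2, bit21=0)
  nb #.#..: next=#  (t=2,i=18, bit20=1)
  nb #..##: next=.  (t=0,i=9, bit19=0)
  nb #..#.: next=.  (t=10,i=14, bit18=0)
  nb #...#: next=#  (t=2,i=1, bit17=1)
  nb #....: next=#  (t=1,i=7, bit16=1)
  nb .####: next=#  (t=0,i=18, bit15=1)
  nb .###.: next=#  (t=4,i=14, bit14=1)
  nb .##.#: next=#  (t=0,i=4, bit13=1)
  nb .##..: next=.  (t=0,i=7, bit12=0)
  nb .#.##: next=#  (t=1,i=3, bit11=1)
  nb .#.#.: next=.  (t=3,i=17, bit10=0)
  nb .#..#: next=.  (t=2,i=4, bit9=0)
  nb .#...: next=.  (t=2,i=0, bit8=0)
  nb ..###: next=#  (t=1,i=15, bit7=1)
  nb ..##.: next=.  (t=0,i=10, bit6=0)
  nb ..#.#: next=.  (t=3,i=16, bit5=0)
  nb ..#..: next=.  (t=2,i=3, bit4=0)
  nb ...##: next=.  (t=1,i=14, bit3=0)
  nb ...#.: next=#  (t=2,i=2, bit2=1)
  nb ....#: next=.  (t=1,i=13, bit1=0)
  nb .....: next=#  (t=1,i=8, bit0=1)
  bits 01011001100100111110100010000101 = 1502865541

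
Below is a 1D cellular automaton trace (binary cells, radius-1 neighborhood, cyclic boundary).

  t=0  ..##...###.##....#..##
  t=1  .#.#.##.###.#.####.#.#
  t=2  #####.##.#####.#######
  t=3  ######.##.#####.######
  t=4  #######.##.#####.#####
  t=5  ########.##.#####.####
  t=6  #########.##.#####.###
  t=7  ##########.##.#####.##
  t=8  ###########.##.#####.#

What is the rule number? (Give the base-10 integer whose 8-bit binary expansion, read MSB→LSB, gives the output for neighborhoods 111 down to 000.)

231

  ###|#  b7=1 t=0,i=8
  ##.|#  b6=1 t=0,i=3
  #.#|#  b5=1 t=0,i=10
  #..|.  b4=0 t=0,i=0
  .##|.  b3=0 t=0,i=2
  .#.|#  b2=1 t=0,i=17
  ..#|#  b1=1 t=0,i=1
  ...|#  b0=1 t=0,i=5
  bits 11100111 = 231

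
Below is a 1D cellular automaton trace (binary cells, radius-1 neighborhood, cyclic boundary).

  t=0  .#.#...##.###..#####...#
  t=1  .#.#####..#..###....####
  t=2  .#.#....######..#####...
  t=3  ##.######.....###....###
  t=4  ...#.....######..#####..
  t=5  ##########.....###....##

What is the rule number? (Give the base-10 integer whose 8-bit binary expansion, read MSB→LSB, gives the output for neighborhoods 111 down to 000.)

  [7] ### => .  t=0,i=11
  [6] ##. => .  t=0,i=8
  [5] #.# => .  t=0,i=0
  [4] #.. => #  t=0,i=4
  [3] .## => #  t=0,i=7
  [2] .#. => #  t=0,i=1
  [1] ..# => #  t=0,i=6
  [0] ... => #  t=0,i=5
  bits 00011111 = 31

31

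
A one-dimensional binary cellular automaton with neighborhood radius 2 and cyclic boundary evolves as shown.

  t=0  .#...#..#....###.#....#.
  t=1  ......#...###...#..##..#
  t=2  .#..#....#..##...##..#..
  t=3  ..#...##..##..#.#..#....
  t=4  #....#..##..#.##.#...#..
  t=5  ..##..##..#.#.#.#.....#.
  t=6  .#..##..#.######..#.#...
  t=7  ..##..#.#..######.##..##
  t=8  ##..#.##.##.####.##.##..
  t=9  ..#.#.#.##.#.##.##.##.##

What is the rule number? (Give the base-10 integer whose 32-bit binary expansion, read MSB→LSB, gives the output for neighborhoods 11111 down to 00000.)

3748234794

  ##### -> #   bit 31 = 1  t=6,i=12
  ####. -> #   bit 30 = 1  t=6,i=14
  ###.# -> .   bit 29 = 0  t=0,i=15
  ###.. -> #   bit 28 = 1  t=1,i=12
  ##.## -> #   bit 27 = 1  t=7,i=17
  ##.#. -> #   bit 26 = 1  t=0,i=16
  ##..# -> #   bit 25 = 1  t=1,i=21
  ##... -> #   bit 24 = 1  t=1,i=13
  #.### -> .   bit 23 = 0  t=6,i=10
  #.##. -> #   bit 22 = 1  t=4,i=14
  #.#.# -> #   bit 21 = 1  t=5,i=12
  #.#.. -> .   bit 20 = 0  t=0,i=17
  #..## -> #   bit 19 = 1  t=1,i=18
  #..#. -> .   bit 18 = 0  t=0,i=0
  #...# -> .   bit 17 = 0  t=0,i=3
  #.... -> #   bit 16 = 1  t=0,i=10
  .#### -> #   bit 15 = 1  t=6,i=11
  .###. -> .   bit 14 = 0  t=0,i=14
  .##.# -> .   bit 13 = 0  t=4,i=15
  .##.. -> .   bit 12 = 0  t=1,i=20
  .#.## -> .   bit 11 = 0  t=4,i=13
  .#.#. -> #   bit 10 = 1  t=3,i=15
  .#..# -> #   bit 9 = 1  t=0,i=6
  .#... -> .   bit 8 = 0  t=0,i=2
  ..### -> .   bit 7 = 0  t=0,i=13
  ..##. -> .   bit 6 = 0  t=1,i=19
  ..#.# -> #   bit 5 = 1  t=3,i=14
  ..#.. -> .   bit 4 = 0  t=0,i=1
  ...## -> #   bit 3 = 1  t=0,i=12
  ...#. -> .   bit 2 = 0  t=0,i=4
  ....# -> #   bit 1 = 1  t=0,i=11
  ..... -> .   bit 0 = 0  t=1,i=2
  bits 11011111011010011000011000101010 = 3748234794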